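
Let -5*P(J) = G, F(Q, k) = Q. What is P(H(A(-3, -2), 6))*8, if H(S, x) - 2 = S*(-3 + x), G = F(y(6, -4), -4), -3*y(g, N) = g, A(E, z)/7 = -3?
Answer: 16/5 ≈ 3.2000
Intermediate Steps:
A(E, z) = -21 (A(E, z) = 7*(-3) = -21)
y(g, N) = -g/3
G = -2 (G = -⅓*6 = -2)
H(S, x) = 2 + S*(-3 + x)
P(J) = ⅖ (P(J) = -⅕*(-2) = ⅖)
P(H(A(-3, -2), 6))*8 = (⅖)*8 = 16/5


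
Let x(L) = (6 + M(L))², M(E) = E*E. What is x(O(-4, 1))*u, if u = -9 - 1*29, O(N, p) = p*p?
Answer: -1862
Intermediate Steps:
M(E) = E²
O(N, p) = p²
x(L) = (6 + L²)²
u = -38 (u = -9 - 29 = -38)
x(O(-4, 1))*u = (6 + (1²)²)²*(-38) = (6 + 1²)²*(-38) = (6 + 1)²*(-38) = 7²*(-38) = 49*(-38) = -1862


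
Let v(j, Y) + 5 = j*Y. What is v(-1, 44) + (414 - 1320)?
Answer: -955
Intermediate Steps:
v(j, Y) = -5 + Y*j (v(j, Y) = -5 + j*Y = -5 + Y*j)
v(-1, 44) + (414 - 1320) = (-5 + 44*(-1)) + (414 - 1320) = (-5 - 44) - 906 = -49 - 906 = -955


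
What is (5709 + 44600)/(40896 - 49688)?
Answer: -7187/1256 ≈ -5.7221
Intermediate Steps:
(5709 + 44600)/(40896 - 49688) = 50309/(-8792) = 50309*(-1/8792) = -7187/1256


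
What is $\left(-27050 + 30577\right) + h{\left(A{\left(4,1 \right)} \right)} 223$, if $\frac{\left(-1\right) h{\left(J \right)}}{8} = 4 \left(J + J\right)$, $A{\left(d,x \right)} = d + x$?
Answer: $-67833$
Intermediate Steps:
$h{\left(J \right)} = - 64 J$ ($h{\left(J \right)} = - 8 \cdot 4 \left(J + J\right) = - 8 \cdot 4 \cdot 2 J = - 8 \cdot 8 J = - 64 J$)
$\left(-27050 + 30577\right) + h{\left(A{\left(4,1 \right)} \right)} 223 = \left(-27050 + 30577\right) + - 64 \left(4 + 1\right) 223 = 3527 + \left(-64\right) 5 \cdot 223 = 3527 - 71360 = -67833$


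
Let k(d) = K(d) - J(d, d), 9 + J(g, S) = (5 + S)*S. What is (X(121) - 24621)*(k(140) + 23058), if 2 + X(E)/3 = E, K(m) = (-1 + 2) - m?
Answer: -63765792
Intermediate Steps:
J(g, S) = -9 + S*(5 + S) (J(g, S) = -9 + (5 + S)*S = -9 + S*(5 + S))
K(m) = 1 - m
X(E) = -6 + 3*E
k(d) = 10 - d**2 - 6*d (k(d) = (1 - d) - (-9 + d**2 + 5*d) = (1 - d) + (9 - d**2 - 5*d) = 10 - d**2 - 6*d)
(X(121) - 24621)*(k(140) + 23058) = ((-6 + 3*121) - 24621)*((10 - 1*140**2 - 6*140) + 23058) = ((-6 + 363) - 24621)*((10 - 1*19600 - 840) + 23058) = (357 - 24621)*((10 - 19600 - 840) + 23058) = -24264*(-20430 + 23058) = -24264*2628 = -63765792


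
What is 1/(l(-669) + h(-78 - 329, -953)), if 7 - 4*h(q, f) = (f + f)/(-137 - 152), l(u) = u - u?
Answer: 1156/117 ≈ 9.8803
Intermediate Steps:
l(u) = 0
h(q, f) = 7/4 + f/578 (h(q, f) = 7/4 - (f + f)/(4*(-137 - 152)) = 7/4 - 2*f/(4*(-289)) = 7/4 - 2*f*(-1)/(4*289) = 7/4 - (-1)*f/578 = 7/4 + f/578)
1/(l(-669) + h(-78 - 329, -953)) = 1/(0 + (7/4 + (1/578)*(-953))) = 1/(0 + (7/4 - 953/578)) = 1/(0 + 117/1156) = 1/(117/1156) = 1156/117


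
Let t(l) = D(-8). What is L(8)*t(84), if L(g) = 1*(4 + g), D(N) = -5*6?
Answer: -360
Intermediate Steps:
D(N) = -30
L(g) = 4 + g
t(l) = -30
L(8)*t(84) = (4 + 8)*(-30) = 12*(-30) = -360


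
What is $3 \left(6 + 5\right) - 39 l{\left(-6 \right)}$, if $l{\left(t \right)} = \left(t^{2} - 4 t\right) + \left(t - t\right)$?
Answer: $-2307$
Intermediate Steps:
$l{\left(t \right)} = t^{2} - 4 t$ ($l{\left(t \right)} = \left(t^{2} - 4 t\right) + 0 = t^{2} - 4 t$)
$3 \left(6 + 5\right) - 39 l{\left(-6 \right)} = 3 \left(6 + 5\right) - 39 \left(- 6 \left(-4 - 6\right)\right) = 3 \cdot 11 - 39 \left(\left(-6\right) \left(-10\right)\right) = 33 - 2340 = -2307$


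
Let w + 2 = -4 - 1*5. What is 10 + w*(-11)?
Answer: 131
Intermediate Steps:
w = -11 (w = -2 + (-4 - 1*5) = -2 + (-4 - 5) = -2 - 9 = -11)
10 + w*(-11) = 10 - 11*(-11) = 10 + 121 = 131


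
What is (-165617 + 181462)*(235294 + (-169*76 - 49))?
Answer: 3523943845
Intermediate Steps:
(-165617 + 181462)*(235294 + (-169*76 - 49)) = 15845*(235294 + (-12844 - 49)) = 15845*(235294 - 12893) = 15845*222401 = 3523943845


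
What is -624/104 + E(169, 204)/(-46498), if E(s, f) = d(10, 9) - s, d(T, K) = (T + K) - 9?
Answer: -278829/46498 ≈ -5.9966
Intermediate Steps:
d(T, K) = -9 + K + T (d(T, K) = (K + T) - 9 = -9 + K + T)
E(s, f) = 10 - s (E(s, f) = (-9 + 9 + 10) - s = 10 - s)
-624/104 + E(169, 204)/(-46498) = -624/104 + (10 - 1*169)/(-46498) = -624*1/104 + (10 - 169)*(-1/46498) = -6 - 159*(-1/46498) = -6 + 159/46498 = -278829/46498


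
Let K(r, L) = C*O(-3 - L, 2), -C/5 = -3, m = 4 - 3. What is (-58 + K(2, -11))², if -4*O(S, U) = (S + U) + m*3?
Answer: 182329/16 ≈ 11396.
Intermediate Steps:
m = 1
O(S, U) = -¾ - S/4 - U/4 (O(S, U) = -((S + U) + 1*3)/4 = -((S + U) + 3)/4 = -(3 + S + U)/4 = -¾ - S/4 - U/4)
C = 15 (C = -5*(-3) = 15)
K(r, L) = -15/2 + 15*L/4 (K(r, L) = 15*(-¾ - (-3 - L)/4 - ¼*2) = 15*(-¾ + (¾ + L/4) - ½) = 15*(-½ + L/4) = -15/2 + 15*L/4)
(-58 + K(2, -11))² = (-58 + (-15/2 + (15/4)*(-11)))² = (-58 + (-15/2 - 165/4))² = (-58 - 195/4)² = (-427/4)² = 182329/16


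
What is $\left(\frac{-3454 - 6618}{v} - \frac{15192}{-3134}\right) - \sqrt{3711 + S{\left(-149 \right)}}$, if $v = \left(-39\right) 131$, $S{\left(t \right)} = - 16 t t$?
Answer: $\frac{54590788}{8005803} - 11 i \sqrt{2905} \approx 6.8189 - 592.88 i$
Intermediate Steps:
$S{\left(t \right)} = - 16 t^{2}$
$v = -5109$
$\left(\frac{-3454 - 6618}{v} - \frac{15192}{-3134}\right) - \sqrt{3711 + S{\left(-149 \right)}} = \left(\frac{-3454 - 6618}{-5109} - \frac{15192}{-3134}\right) - \sqrt{3711 - 16 \left(-149\right)^{2}} = \left(\left(-10072\right) \left(- \frac{1}{5109}\right) - - \frac{7596}{1567}\right) - \sqrt{3711 - 355216} = \left(\frac{10072}{5109} + \frac{7596}{1567}\right) - \sqrt{3711 - 355216} = \frac{54590788}{8005803} - \sqrt{-351505} = \frac{54590788}{8005803} - 11 i \sqrt{2905}$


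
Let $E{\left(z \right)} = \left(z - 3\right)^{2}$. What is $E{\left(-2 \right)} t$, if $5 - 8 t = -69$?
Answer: $\frac{925}{4} \approx 231.25$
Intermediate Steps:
$t = \frac{37}{4}$ ($t = \frac{5}{8} - - \frac{69}{8} = \frac{5}{8} + \frac{69}{8} = \frac{37}{4} \approx 9.25$)
$E{\left(z \right)} = \left(-3 + z\right)^{2}$
$E{\left(-2 \right)} t = \left(-3 - 2\right)^{2} \cdot \frac{37}{4} = \left(-5\right)^{2} \cdot \frac{37}{4} = 25 \cdot \frac{37}{4} = \frac{925}{4}$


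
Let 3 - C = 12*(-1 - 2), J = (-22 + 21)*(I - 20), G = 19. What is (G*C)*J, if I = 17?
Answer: 2223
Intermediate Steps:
J = 3 (J = (-22 + 21)*(17 - 20) = -1*(-3) = 3)
C = 39 (C = 3 - 12*(-1 - 2) = 3 - 12*(-3) = 3 - 1*(-36) = 3 + 36 = 39)
(G*C)*J = (19*39)*3 = 741*3 = 2223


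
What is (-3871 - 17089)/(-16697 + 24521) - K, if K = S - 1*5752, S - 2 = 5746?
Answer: 646/489 ≈ 1.3211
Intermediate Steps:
S = 5748 (S = 2 + 5746 = 5748)
K = -4 (K = 5748 - 1*5752 = 5748 - 5752 = -4)
(-3871 - 17089)/(-16697 + 24521) - K = (-3871 - 17089)/(-16697 + 24521) - 1*(-4) = -20960/7824 + 4 = -20960*1/7824 + 4 = -1310/489 + 4 = 646/489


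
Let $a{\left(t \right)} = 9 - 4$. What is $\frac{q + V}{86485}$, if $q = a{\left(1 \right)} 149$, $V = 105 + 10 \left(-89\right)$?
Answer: $- \frac{8}{17297} \approx -0.00046251$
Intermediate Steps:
$a{\left(t \right)} = 5$ ($a{\left(t \right)} = 9 - 4 = 5$)
$V = -785$ ($V = 105 - 890 = -785$)
$q = 745$ ($q = 5 \cdot 149 = 745$)
$\frac{q + V}{86485} = \frac{745 - 785}{86485} = \left(-40\right) \frac{1}{86485} = - \frac{8}{17297}$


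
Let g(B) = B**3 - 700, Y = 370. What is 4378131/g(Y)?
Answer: 1459377/16884100 ≈ 0.086435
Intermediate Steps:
g(B) = -700 + B**3
4378131/g(Y) = 4378131/(-700 + 370**3) = 4378131/(-700 + 50653000) = 4378131/50652300 = 4378131*(1/50652300) = 1459377/16884100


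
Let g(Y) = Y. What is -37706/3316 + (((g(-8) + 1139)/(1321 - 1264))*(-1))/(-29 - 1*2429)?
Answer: -219961935/19357979 ≈ -11.363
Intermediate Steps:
-37706/3316 + (((g(-8) + 1139)/(1321 - 1264))*(-1))/(-29 - 1*2429) = -37706/3316 + (((-8 + 1139)/(1321 - 1264))*(-1))/(-29 - 1*2429) = -37706*1/3316 + ((1131/57)*(-1))/(-29 - 2429) = -18853/1658 + ((1131*(1/57))*(-1))/(-2458) = -18853/1658 + ((377/19)*(-1))*(-1/2458) = -18853/1658 - 377/19*(-1/2458) = -18853/1658 + 377/46702 = -219961935/19357979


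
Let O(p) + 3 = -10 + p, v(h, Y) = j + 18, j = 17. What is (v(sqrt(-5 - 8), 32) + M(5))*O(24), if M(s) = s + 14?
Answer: 594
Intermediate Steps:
M(s) = 14 + s
v(h, Y) = 35 (v(h, Y) = 17 + 18 = 35)
O(p) = -13 + p (O(p) = -3 + (-10 + p) = -13 + p)
(v(sqrt(-5 - 8), 32) + M(5))*O(24) = (35 + (14 + 5))*(-13 + 24) = (35 + 19)*11 = 54*11 = 594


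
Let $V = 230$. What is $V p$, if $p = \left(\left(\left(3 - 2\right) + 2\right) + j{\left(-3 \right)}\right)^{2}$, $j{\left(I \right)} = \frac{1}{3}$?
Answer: $\frac{23000}{9} \approx 2555.6$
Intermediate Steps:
$j{\left(I \right)} = \frac{1}{3}$
$p = \frac{100}{9}$ ($p = \left(\left(\left(3 - 2\right) + 2\right) + \frac{1}{3}\right)^{2} = \left(\left(1 + 2\right) + \frac{1}{3}\right)^{2} = \left(3 + \frac{1}{3}\right)^{2} = \left(\frac{10}{3}\right)^{2} = \frac{100}{9} \approx 11.111$)
$V p = 230 \cdot \frac{100}{9} = \frac{23000}{9}$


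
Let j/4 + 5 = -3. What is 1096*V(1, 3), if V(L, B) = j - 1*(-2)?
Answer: -32880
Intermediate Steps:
j = -32 (j = -20 + 4*(-3) = -20 - 12 = -32)
V(L, B) = -30 (V(L, B) = -32 - 1*(-2) = -32 + 2 = -30)
1096*V(1, 3) = 1096*(-30) = -32880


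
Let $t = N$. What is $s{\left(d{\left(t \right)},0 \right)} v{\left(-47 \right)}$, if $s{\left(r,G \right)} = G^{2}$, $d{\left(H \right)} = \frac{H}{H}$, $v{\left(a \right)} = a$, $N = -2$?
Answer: $0$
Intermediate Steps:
$t = -2$
$d{\left(H \right)} = 1$
$s{\left(d{\left(t \right)},0 \right)} v{\left(-47 \right)} = 0^{2} \left(-47\right) = 0 \left(-47\right) = 0$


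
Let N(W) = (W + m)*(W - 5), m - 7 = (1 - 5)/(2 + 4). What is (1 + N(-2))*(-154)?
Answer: 13552/3 ≈ 4517.3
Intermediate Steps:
m = 19/3 (m = 7 + (1 - 5)/(2 + 4) = 7 - 4/6 = 7 - 4*1/6 = 7 - 2/3 = 19/3 ≈ 6.3333)
N(W) = (-5 + W)*(19/3 + W) (N(W) = (W + 19/3)*(W - 5) = (19/3 + W)*(-5 + W) = (-5 + W)*(19/3 + W))
(1 + N(-2))*(-154) = (1 + (-95/3 + (-2)**2 + (4/3)*(-2)))*(-154) = (1 + (-95/3 + 4 - 8/3))*(-154) = (1 - 91/3)*(-154) = -88/3*(-154) = 13552/3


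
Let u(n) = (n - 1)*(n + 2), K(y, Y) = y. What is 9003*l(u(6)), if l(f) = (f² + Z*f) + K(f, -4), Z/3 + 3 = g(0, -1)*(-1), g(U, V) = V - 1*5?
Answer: 18006000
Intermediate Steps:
u(n) = (-1 + n)*(2 + n)
g(U, V) = -5 + V (g(U, V) = V - 5 = -5 + V)
Z = 9 (Z = -9 + 3*((-5 - 1)*(-1)) = -9 + 3*(-6*(-1)) = -9 + 3*6 = -9 + 18 = 9)
l(f) = f² + 10*f (l(f) = (f² + 9*f) + f = f² + 10*f)
9003*l(u(6)) = 9003*((-2 + 6 + 6²)*(10 + (-2 + 6 + 6²))) = 9003*((-2 + 6 + 36)*(10 + (-2 + 6 + 36))) = 9003*(40*(10 + 40)) = 9003*(40*50) = 9003*2000 = 18006000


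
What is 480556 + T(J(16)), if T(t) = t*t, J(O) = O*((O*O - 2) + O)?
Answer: 19142956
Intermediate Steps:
J(O) = O*(-2 + O + O**2) (J(O) = O*((O**2 - 2) + O) = O*((-2 + O**2) + O) = O*(-2 + O + O**2))
T(t) = t**2
480556 + T(J(16)) = 480556 + (16*(-2 + 16 + 16**2))**2 = 480556 + (16*(-2 + 16 + 256))**2 = 480556 + (16*270)**2 = 480556 + 4320**2 = 480556 + 18662400 = 19142956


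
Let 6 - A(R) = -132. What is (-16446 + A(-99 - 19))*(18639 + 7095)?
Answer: -419670072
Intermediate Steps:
A(R) = 138 (A(R) = 6 - 1*(-132) = 6 + 132 = 138)
(-16446 + A(-99 - 19))*(18639 + 7095) = (-16446 + 138)*(18639 + 7095) = -16308*25734 = -419670072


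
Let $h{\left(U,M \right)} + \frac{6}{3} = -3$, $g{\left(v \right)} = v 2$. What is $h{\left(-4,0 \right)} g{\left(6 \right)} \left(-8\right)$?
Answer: $480$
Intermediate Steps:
$g{\left(v \right)} = 2 v$
$h{\left(U,M \right)} = -5$ ($h{\left(U,M \right)} = -2 - 3 = -5$)
$h{\left(-4,0 \right)} g{\left(6 \right)} \left(-8\right) = - 5 \cdot 2 \cdot 6 \left(-8\right) = \left(-5\right) 12 \left(-8\right) = \left(-60\right) \left(-8\right) = 480$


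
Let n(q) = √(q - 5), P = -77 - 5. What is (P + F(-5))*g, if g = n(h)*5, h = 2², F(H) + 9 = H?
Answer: -480*I ≈ -480.0*I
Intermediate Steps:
F(H) = -9 + H
h = 4
P = -82
n(q) = √(-5 + q)
g = 5*I (g = √(-5 + 4)*5 = √(-1)*5 = I*5 = 5*I ≈ 5.0*I)
(P + F(-5))*g = (-82 + (-9 - 5))*(5*I) = (-82 - 14)*(5*I) = -480*I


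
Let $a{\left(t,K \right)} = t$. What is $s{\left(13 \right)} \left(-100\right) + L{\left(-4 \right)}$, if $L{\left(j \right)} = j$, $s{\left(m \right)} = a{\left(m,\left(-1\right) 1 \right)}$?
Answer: $-1304$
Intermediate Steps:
$s{\left(m \right)} = m$
$s{\left(13 \right)} \left(-100\right) + L{\left(-4 \right)} = 13 \left(-100\right) - 4 = -1300 - 4 = -1304$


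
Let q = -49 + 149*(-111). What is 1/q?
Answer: -1/16588 ≈ -6.0285e-5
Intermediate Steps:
q = -16588 (q = -49 - 16539 = -16588)
1/q = 1/(-16588) = -1/16588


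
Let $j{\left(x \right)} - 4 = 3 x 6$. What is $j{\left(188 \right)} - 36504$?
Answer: $-33116$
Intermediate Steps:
$j{\left(x \right)} = 4 + 18 x$ ($j{\left(x \right)} = 4 + 3 x 6 = 4 + 18 x$)
$j{\left(188 \right)} - 36504 = \left(4 + 18 \cdot 188\right) - 36504 = \left(4 + 3384\right) - 36504 = 3388 - 36504 = -33116$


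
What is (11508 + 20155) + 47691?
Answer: 79354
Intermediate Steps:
(11508 + 20155) + 47691 = 31663 + 47691 = 79354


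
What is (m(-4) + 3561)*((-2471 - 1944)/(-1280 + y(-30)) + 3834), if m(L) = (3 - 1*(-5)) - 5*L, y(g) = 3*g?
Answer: 3773471011/274 ≈ 1.3772e+7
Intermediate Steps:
m(L) = 8 - 5*L (m(L) = (3 + 5) - 5*L = 8 - 5*L)
(m(-4) + 3561)*((-2471 - 1944)/(-1280 + y(-30)) + 3834) = ((8 - 5*(-4)) + 3561)*((-2471 - 1944)/(-1280 + 3*(-30)) + 3834) = ((8 + 20) + 3561)*(-4415/(-1280 - 90) + 3834) = (28 + 3561)*(-4415/(-1370) + 3834) = 3589*(-4415*(-1/1370) + 3834) = 3589*(883/274 + 3834) = 3589*(1051399/274) = 3773471011/274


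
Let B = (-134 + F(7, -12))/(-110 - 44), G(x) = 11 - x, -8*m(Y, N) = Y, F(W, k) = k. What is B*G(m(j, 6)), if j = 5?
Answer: 6789/616 ≈ 11.021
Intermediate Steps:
m(Y, N) = -Y/8
B = 73/77 (B = (-134 - 12)/(-110 - 44) = -146/(-154) = -146*(-1/154) = 73/77 ≈ 0.94805)
B*G(m(j, 6)) = 73*(11 - (-1)*5/8)/77 = 73*(11 - 1*(-5/8))/77 = 73*(11 + 5/8)/77 = (73/77)*(93/8) = 6789/616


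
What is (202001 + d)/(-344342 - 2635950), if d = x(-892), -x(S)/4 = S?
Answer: -29367/425756 ≈ -0.068976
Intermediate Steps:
x(S) = -4*S
d = 3568 (d = -4*(-892) = 3568)
(202001 + d)/(-344342 - 2635950) = (202001 + 3568)/(-344342 - 2635950) = 205569/(-2980292) = 205569*(-1/2980292) = -29367/425756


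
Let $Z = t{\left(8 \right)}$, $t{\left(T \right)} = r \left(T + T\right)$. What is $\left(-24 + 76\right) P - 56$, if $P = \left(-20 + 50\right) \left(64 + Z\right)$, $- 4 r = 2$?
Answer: $87304$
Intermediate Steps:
$r = - \frac{1}{2}$ ($r = \left(- \frac{1}{4}\right) 2 = - \frac{1}{2} \approx -0.5$)
$t{\left(T \right)} = - T$ ($t{\left(T \right)} = - \frac{T + T}{2} = - \frac{2 T}{2} = - T$)
$Z = -8$ ($Z = \left(-1\right) 8 = -8$)
$P = 1680$ ($P = \left(-20 + 50\right) \left(64 - 8\right) = 30 \cdot 56 = 1680$)
$\left(-24 + 76\right) P - 56 = \left(-24 + 76\right) 1680 - 56 = 52 \cdot 1680 - 56 = 87360 - 56 = 87304$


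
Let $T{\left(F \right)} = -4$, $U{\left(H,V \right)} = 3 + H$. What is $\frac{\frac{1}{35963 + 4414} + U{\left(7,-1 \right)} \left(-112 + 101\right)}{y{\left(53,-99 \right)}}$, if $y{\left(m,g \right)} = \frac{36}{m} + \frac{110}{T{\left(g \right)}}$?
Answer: $\frac{470795714}{114791811} \approx 4.1013$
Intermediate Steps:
$y{\left(m,g \right)} = - \frac{55}{2} + \frac{36}{m}$ ($y{\left(m,g \right)} = \frac{36}{m} + \frac{110}{-4} = \frac{36}{m} + 110 \left(- \frac{1}{4}\right) = \frac{36}{m} - \frac{55}{2} = - \frac{55}{2} + \frac{36}{m}$)
$\frac{\frac{1}{35963 + 4414} + U{\left(7,-1 \right)} \left(-112 + 101\right)}{y{\left(53,-99 \right)}} = \frac{\frac{1}{35963 + 4414} + \left(3 + 7\right) \left(-112 + 101\right)}{- \frac{55}{2} + \frac{36}{53}} = \frac{\frac{1}{40377} + 10 \left(-11\right)}{- \frac{55}{2} + 36 \cdot \frac{1}{53}} = \frac{\frac{1}{40377} - 110}{- \frac{55}{2} + \frac{36}{53}} = - \frac{4441469}{40377 \left(- \frac{2843}{106}\right)} = \left(- \frac{4441469}{40377}\right) \left(- \frac{106}{2843}\right) = \frac{470795714}{114791811}$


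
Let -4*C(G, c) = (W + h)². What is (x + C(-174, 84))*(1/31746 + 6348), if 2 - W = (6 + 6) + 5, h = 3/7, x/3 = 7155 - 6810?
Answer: 20987244423/3367 ≈ 6.2332e+6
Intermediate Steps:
x = 1035 (x = 3*(7155 - 6810) = 3*345 = 1035)
h = 3/7 (h = 3*(⅐) = 3/7 ≈ 0.42857)
W = -15 (W = 2 - ((6 + 6) + 5) = 2 - (12 + 5) = 2 - 1*17 = 2 - 17 = -15)
C(G, c) = -2601/49 (C(G, c) = -(-15 + 3/7)²/4 = -(-102/7)²/4 = -¼*10404/49 = -2601/49)
(x + C(-174, 84))*(1/31746 + 6348) = (1035 - 2601/49)*(1/31746 + 6348) = 48114*(1/31746 + 6348)/49 = (48114/49)*(201523609/31746) = 20987244423/3367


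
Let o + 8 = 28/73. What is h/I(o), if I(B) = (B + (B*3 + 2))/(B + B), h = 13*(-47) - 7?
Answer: -343608/1039 ≈ -330.71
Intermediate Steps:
o = -556/73 (o = -8 + 28/73 = -556/73 ≈ -7.6164)
h = -618 (h = -611 - 7 = -618)
I(B) = (2 + 4*B)/(2*B) (I(B) = (B + (3*B + 2))/((2*B)) = (B + (2 + 3*B))*(1/(2*B)) = (2 + 4*B)*(1/(2*B)) = (2 + 4*B)/(2*B))
h/I(o) = -618/(2 + 1/(-556/73)) = -618/(2 - 73/556) = -618/1039/556 = -618*556/1039 = -343608/1039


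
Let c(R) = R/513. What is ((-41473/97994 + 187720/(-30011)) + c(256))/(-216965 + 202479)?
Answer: 9322491108875/21854747753097012 ≈ 0.00042657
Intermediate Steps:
c(R) = R/513 (c(R) = R*(1/513) = R/513)
((-41473/97994 + 187720/(-30011)) + c(256))/(-216965 + 202479) = ((-41473/97994 + 187720/(-30011)) + (1/513)*256)/(-216965 + 202479) = ((-41473*1/97994 + 187720*(-1/30011)) + 256/513)/(-14486) = ((-41473/97994 - 187720/30011) + 256/513)*(-1/14486) = (-19640079883/2940897934 + 256/513)*(-1/14486) = -9322491108875/1508680640142*(-1/14486) = 9322491108875/21854747753097012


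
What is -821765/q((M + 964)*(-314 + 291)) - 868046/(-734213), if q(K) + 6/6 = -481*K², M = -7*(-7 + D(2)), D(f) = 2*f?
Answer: 214297533429041141/181257205175442538 ≈ 1.1823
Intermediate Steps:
M = 21 (M = -7*(-7 + 2*2) = -7*(-7 + 4) = -7*(-3) = 21)
q(K) = -1 - 481*K²
-821765/q((M + 964)*(-314 + 291)) - 868046/(-734213) = -821765/(-1 - 481*(-314 + 291)²*(21 + 964)²) - 868046/(-734213) = -821765/(-1 - 481*(985*(-23))²) - 868046*(-1/734213) = -821765/(-1 - 481*(-22655)²) + 868046/734213 = -821765/(-1 - 481*513249025) + 868046/734213 = -821765/(-1 - 246872781025) + 868046/734213 = -821765/(-246872781026) + 868046/734213 = -821765*(-1/246872781026) + 868046/734213 = 821765/246872781026 + 868046/734213 = 214297533429041141/181257205175442538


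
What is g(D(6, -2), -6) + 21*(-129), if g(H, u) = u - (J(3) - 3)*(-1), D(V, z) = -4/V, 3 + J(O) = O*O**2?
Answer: -2694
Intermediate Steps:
J(O) = -3 + O**3 (J(O) = -3 + O*O**2 = -3 + O**3)
g(H, u) = 21 + u (g(H, u) = u - ((-3 + 3**3) - 3)*(-1) = u - ((-3 + 27) - 3)*(-1) = u - (24 - 3)*(-1) = u - 21*(-1) = u - 1*(-21) = u + 21 = 21 + u)
g(D(6, -2), -6) + 21*(-129) = (21 - 6) + 21*(-129) = 15 - 2709 = -2694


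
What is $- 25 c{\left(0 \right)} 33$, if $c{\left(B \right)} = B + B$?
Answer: $0$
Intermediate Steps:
$c{\left(B \right)} = 2 B$
$- 25 c{\left(0 \right)} 33 = - 25 \cdot 2 \cdot 0 \cdot 33 = \left(-25\right) 0 \cdot 33 = 0 \cdot 33 = 0$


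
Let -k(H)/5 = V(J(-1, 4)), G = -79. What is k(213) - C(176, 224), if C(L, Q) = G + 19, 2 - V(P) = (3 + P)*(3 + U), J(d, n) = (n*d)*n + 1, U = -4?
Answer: 110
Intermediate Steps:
J(d, n) = 1 + d*n² (J(d, n) = (d*n)*n + 1 = d*n² + 1 = 1 + d*n²)
V(P) = 5 + P (V(P) = 2 - (3 + P)*(3 - 4) = 2 - (3 + P)*(-1) = 2 - (-3 - P) = 2 + (3 + P) = 5 + P)
k(H) = 50 (k(H) = -5*(5 + (1 - 1*4²)) = -5*(5 + (1 - 1*16)) = -5*(5 + (1 - 16)) = -5*(5 - 15) = -5*(-10) = 50)
C(L, Q) = -60 (C(L, Q) = -79 + 19 = -60)
k(213) - C(176, 224) = 50 - 1*(-60) = 50 + 60 = 110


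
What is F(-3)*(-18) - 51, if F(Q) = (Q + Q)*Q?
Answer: -375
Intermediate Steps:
F(Q) = 2*Q² (F(Q) = (2*Q)*Q = 2*Q²)
F(-3)*(-18) - 51 = (2*(-3)²)*(-18) - 51 = (2*9)*(-18) - 51 = 18*(-18) - 51 = -324 - 51 = -375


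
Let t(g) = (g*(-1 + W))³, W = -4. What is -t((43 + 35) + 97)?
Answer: 669921875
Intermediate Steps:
t(g) = -125*g³ (t(g) = (g*(-1 - 4))³ = (g*(-5))³ = (-5*g)³ = -125*g³)
-t((43 + 35) + 97) = -(-125)*((43 + 35) + 97)³ = -(-125)*(78 + 97)³ = -(-125)*175³ = -(-125)*5359375 = -1*(-669921875) = 669921875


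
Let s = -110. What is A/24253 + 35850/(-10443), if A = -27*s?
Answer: -279484780/84424693 ≈ -3.3105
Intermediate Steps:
A = 2970 (A = -27*(-110) = 2970)
A/24253 + 35850/(-10443) = 2970/24253 + 35850/(-10443) = 2970*(1/24253) + 35850*(-1/10443) = 2970/24253 - 11950/3481 = -279484780/84424693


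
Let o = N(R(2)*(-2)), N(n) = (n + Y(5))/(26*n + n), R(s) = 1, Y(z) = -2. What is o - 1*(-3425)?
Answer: 92477/27 ≈ 3425.1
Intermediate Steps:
N(n) = (-2 + n)/(27*n) (N(n) = (n - 2)/(26*n + n) = (-2 + n)/((27*n)) = (-2 + n)*(1/(27*n)) = (-2 + n)/(27*n))
o = 2/27 (o = (-2 + 1*(-2))/(27*((1*(-2)))) = (1/27)*(-2 - 2)/(-2) = (1/27)*(-1/2)*(-4) = 2/27 ≈ 0.074074)
o - 1*(-3425) = 2/27 - 1*(-3425) = 2/27 + 3425 = 92477/27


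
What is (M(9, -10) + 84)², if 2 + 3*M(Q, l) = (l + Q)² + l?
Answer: 58081/9 ≈ 6453.4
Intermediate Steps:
M(Q, l) = -⅔ + l/3 + (Q + l)²/3 (M(Q, l) = -⅔ + ((l + Q)² + l)/3 = -⅔ + ((Q + l)² + l)/3 = -⅔ + (l + (Q + l)²)/3 = -⅔ + (l/3 + (Q + l)²/3) = -⅔ + l/3 + (Q + l)²/3)
(M(9, -10) + 84)² = ((-⅔ + (⅓)*(-10) + (9 - 10)²/3) + 84)² = ((-⅔ - 10/3 + (⅓)*(-1)²) + 84)² = ((-⅔ - 10/3 + (⅓)*1) + 84)² = ((-⅔ - 10/3 + ⅓) + 84)² = (-11/3 + 84)² = (241/3)² = 58081/9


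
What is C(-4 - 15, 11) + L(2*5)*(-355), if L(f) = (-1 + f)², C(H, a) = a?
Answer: -28744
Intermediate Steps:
C(-4 - 15, 11) + L(2*5)*(-355) = 11 + (-1 + 2*5)²*(-355) = 11 + (-1 + 10)²*(-355) = 11 + 9²*(-355) = 11 + 81*(-355) = 11 - 28755 = -28744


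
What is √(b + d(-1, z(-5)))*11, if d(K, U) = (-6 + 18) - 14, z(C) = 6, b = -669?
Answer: 11*I*√671 ≈ 284.94*I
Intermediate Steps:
d(K, U) = -2 (d(K, U) = 12 - 14 = -2)
√(b + d(-1, z(-5)))*11 = √(-669 - 2)*11 = √(-671)*11 = (I*√671)*11 = 11*I*√671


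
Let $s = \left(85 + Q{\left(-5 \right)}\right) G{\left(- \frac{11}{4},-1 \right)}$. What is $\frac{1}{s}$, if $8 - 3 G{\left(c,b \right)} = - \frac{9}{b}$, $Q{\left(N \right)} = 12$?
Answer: $- \frac{3}{97} \approx -0.030928$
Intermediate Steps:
$G{\left(c,b \right)} = \frac{8}{3} + \frac{3}{b}$ ($G{\left(c,b \right)} = \frac{8}{3} - \frac{\left(-9\right) \frac{1}{b}}{3} = \frac{8}{3} + \frac{3}{b}$)
$s = - \frac{97}{3}$ ($s = \left(85 + 12\right) \left(\frac{8}{3} + \frac{3}{-1}\right) = 97 \left(\frac{8}{3} + 3 \left(-1\right)\right) = 97 \left(\frac{8}{3} - 3\right) = 97 \left(- \frac{1}{3}\right) = - \frac{97}{3} \approx -32.333$)
$\frac{1}{s} = \frac{1}{- \frac{97}{3}} = - \frac{3}{97}$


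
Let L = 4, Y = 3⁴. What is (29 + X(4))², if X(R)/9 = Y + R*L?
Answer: 813604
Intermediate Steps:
Y = 81
X(R) = 729 + 36*R (X(R) = 9*(81 + R*4) = 9*(81 + 4*R) = 729 + 36*R)
(29 + X(4))² = (29 + (729 + 36*4))² = (29 + (729 + 144))² = (29 + 873)² = 902² = 813604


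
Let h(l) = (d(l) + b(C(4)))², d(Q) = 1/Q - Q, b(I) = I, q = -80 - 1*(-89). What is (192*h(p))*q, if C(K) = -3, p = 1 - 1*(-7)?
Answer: 204363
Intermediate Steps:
q = 9 (q = -80 + 89 = 9)
p = 8 (p = 1 + 7 = 8)
d(Q) = 1/Q - Q
h(l) = (-3 + 1/l - l)² (h(l) = ((1/l - l) - 3)² = (-3 + 1/l - l)²)
(192*h(p))*q = (192*((-1 + 8*(3 + 8))²/8²))*9 = (192*((-1 + 8*11)²/64))*9 = (192*((-1 + 88)²/64))*9 = (192*((1/64)*87²))*9 = (192*((1/64)*7569))*9 = (192*(7569/64))*9 = 22707*9 = 204363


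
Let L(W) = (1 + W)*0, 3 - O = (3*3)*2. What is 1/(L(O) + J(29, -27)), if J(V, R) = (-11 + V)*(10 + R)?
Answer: -1/306 ≈ -0.0032680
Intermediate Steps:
O = -15 (O = 3 - 3*3*2 = 3 - 9*2 = 3 - 1*18 = 3 - 18 = -15)
L(W) = 0
1/(L(O) + J(29, -27)) = 1/(0 + (-110 - 11*(-27) + 10*29 - 27*29)) = 1/(0 + (-110 + 297 + 290 - 783)) = 1/(0 - 306) = 1/(-306) = -1/306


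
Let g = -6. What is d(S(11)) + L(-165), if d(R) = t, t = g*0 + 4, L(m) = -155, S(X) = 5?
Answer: -151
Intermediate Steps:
t = 4 (t = -6*0 + 4 = 0 + 4 = 4)
d(R) = 4
d(S(11)) + L(-165) = 4 - 155 = -151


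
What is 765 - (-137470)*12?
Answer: 1650405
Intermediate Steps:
765 - (-137470)*12 = 765 - 1165*(-1416) = 765 + 1649640 = 1650405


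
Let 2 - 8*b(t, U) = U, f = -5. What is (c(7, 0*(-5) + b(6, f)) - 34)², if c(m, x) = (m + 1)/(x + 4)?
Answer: 1592644/1521 ≈ 1047.1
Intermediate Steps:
b(t, U) = ¼ - U/8
c(m, x) = (1 + m)/(4 + x)
(c(7, 0*(-5) + b(6, f)) - 34)² = ((1 + 7)/(4 + (0*(-5) + (¼ - ⅛*(-5)))) - 34)² = (8/(4 + (0 + (¼ + 5/8))) - 34)² = (8/(4 + (0 + 7/8)) - 34)² = (8/(4 + 7/8) - 34)² = (8/(39/8) - 34)² = ((8/39)*8 - 34)² = (64/39 - 34)² = (-1262/39)² = 1592644/1521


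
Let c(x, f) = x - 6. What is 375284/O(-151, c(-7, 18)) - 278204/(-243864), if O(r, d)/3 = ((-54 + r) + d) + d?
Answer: -362402627/670626 ≈ -540.39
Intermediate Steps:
c(x, f) = -6 + x
O(r, d) = -162 + 3*r + 6*d (O(r, d) = 3*(((-54 + r) + d) + d) = 3*((-54 + d + r) + d) = 3*(-54 + r + 2*d) = -162 + 3*r + 6*d)
375284/O(-151, c(-7, 18)) - 278204/(-243864) = 375284/(-162 + 3*(-151) + 6*(-6 - 7)) - 278204/(-243864) = 375284/(-162 - 453 + 6*(-13)) - 278204*(-1/243864) = 375284/(-162 - 453 - 78) + 69551/60966 = 375284/(-693) + 69551/60966 = 375284*(-1/693) + 69551/60966 = -53612/99 + 69551/60966 = -362402627/670626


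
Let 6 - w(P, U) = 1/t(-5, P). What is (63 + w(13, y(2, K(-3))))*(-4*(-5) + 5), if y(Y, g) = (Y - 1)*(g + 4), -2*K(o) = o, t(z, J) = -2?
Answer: 3475/2 ≈ 1737.5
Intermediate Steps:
K(o) = -o/2
y(Y, g) = (-1 + Y)*(4 + g)
w(P, U) = 13/2 (w(P, U) = 6 - 1/(-2) = 6 - 1*(-1/2) = 6 + 1/2 = 13/2)
(63 + w(13, y(2, K(-3))))*(-4*(-5) + 5) = (63 + 13/2)*(-4*(-5) + 5) = 139*(20 + 5)/2 = (139/2)*25 = 3475/2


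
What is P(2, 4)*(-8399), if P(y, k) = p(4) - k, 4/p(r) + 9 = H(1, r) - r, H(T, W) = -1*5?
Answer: 319162/9 ≈ 35462.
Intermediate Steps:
H(T, W) = -5
p(r) = 4/(-14 - r) (p(r) = 4/(-9 + (-5 - r)) = 4/(-14 - r))
P(y, k) = -2/9 - k (P(y, k) = -4/(14 + 4) - k = -4/18 - k = -4*1/18 - k = -2/9 - k)
P(2, 4)*(-8399) = (-2/9 - 1*4)*(-8399) = (-2/9 - 4)*(-8399) = -38/9*(-8399) = 319162/9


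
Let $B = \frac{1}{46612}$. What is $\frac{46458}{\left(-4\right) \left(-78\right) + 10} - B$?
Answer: $\frac{1082749987}{7504532} \approx 144.28$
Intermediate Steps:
$B = \frac{1}{46612} \approx 2.1454 \cdot 10^{-5}$
$\frac{46458}{\left(-4\right) \left(-78\right) + 10} - B = \frac{46458}{\left(-4\right) \left(-78\right) + 10} - \frac{1}{46612} = \frac{46458}{312 + 10} - \frac{1}{46612} = \frac{46458}{322} - \frac{1}{46612} = 46458 \cdot \frac{1}{322} - \frac{1}{46612} = \frac{23229}{161} - \frac{1}{46612} = \frac{1082749987}{7504532}$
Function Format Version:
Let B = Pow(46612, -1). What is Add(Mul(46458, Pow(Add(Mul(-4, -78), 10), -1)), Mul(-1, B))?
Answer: Rational(1082749987, 7504532) ≈ 144.28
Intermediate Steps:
B = Rational(1, 46612) ≈ 2.1454e-5
Add(Mul(46458, Pow(Add(Mul(-4, -78), 10), -1)), Mul(-1, B)) = Add(Mul(46458, Pow(Add(Mul(-4, -78), 10), -1)), Mul(-1, Rational(1, 46612))) = Add(Mul(46458, Pow(Add(312, 10), -1)), Rational(-1, 46612)) = Add(Mul(46458, Pow(322, -1)), Rational(-1, 46612)) = Add(Mul(46458, Rational(1, 322)), Rational(-1, 46612)) = Add(Rational(23229, 161), Rational(-1, 46612)) = Rational(1082749987, 7504532)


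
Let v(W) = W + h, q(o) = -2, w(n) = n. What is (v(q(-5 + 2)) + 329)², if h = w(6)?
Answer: 110889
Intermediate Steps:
h = 6
v(W) = 6 + W (v(W) = W + 6 = 6 + W)
(v(q(-5 + 2)) + 329)² = ((6 - 2) + 329)² = (4 + 329)² = 333² = 110889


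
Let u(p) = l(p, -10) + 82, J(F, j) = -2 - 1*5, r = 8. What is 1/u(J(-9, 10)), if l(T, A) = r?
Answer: 1/90 ≈ 0.011111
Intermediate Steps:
l(T, A) = 8
J(F, j) = -7 (J(F, j) = -2 - 5 = -7)
u(p) = 90 (u(p) = 8 + 82 = 90)
1/u(J(-9, 10)) = 1/90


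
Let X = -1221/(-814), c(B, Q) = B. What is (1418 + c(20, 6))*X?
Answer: 2157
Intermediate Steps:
X = 3/2 (X = -1221*(-1/814) = 3/2 ≈ 1.5000)
(1418 + c(20, 6))*X = (1418 + 20)*(3/2) = 1438*(3/2) = 2157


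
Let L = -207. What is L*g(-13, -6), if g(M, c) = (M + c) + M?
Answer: 6624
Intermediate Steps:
g(M, c) = c + 2*M
L*g(-13, -6) = -207*(-6 + 2*(-13)) = -207*(-6 - 26) = -207*(-32) = 6624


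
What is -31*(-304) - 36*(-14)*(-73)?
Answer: -27368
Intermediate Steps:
-31*(-304) - 36*(-14)*(-73) = 9424 + 504*(-73) = 9424 - 36792 = -27368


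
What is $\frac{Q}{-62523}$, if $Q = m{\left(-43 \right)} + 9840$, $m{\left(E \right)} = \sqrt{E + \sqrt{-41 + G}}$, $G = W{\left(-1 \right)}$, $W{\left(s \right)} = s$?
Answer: $- \frac{3280}{20841} - \frac{\sqrt{-43 + i \sqrt{42}}}{62523} \approx -0.15739 - 0.00010518 i$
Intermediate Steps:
$G = -1$
$m{\left(E \right)} = \sqrt{E + i \sqrt{42}}$ ($m{\left(E \right)} = \sqrt{E + \sqrt{-41 - 1}} = \sqrt{E + \sqrt{-42}} = \sqrt{E + i \sqrt{42}}$)
$Q = 9840 + \sqrt{-43 + i \sqrt{42}}$ ($Q = \sqrt{-43 + i \sqrt{42}} + 9840 = 9840 + \sqrt{-43 + i \sqrt{42}} \approx 9840.5 + 6.5759 i$)
$\frac{Q}{-62523} = \frac{9840 + \sqrt{-43 + i \sqrt{42}}}{-62523} = \left(9840 + \sqrt{-43 + i \sqrt{42}}\right) \left(- \frac{1}{62523}\right) = - \frac{3280}{20841} - \frac{\sqrt{-43 + i \sqrt{42}}}{62523}$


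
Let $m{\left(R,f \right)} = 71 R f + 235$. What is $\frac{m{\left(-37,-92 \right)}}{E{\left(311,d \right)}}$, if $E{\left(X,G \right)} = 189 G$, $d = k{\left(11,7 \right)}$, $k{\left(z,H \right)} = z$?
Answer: $\frac{241919}{2079} \approx 116.36$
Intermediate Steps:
$m{\left(R,f \right)} = 235 + 71 R f$ ($m{\left(R,f \right)} = 71 R f + 235 = 235 + 71 R f$)
$d = 11$
$\frac{m{\left(-37,-92 \right)}}{E{\left(311,d \right)}} = \frac{235 + 71 \left(-37\right) \left(-92\right)}{189 \cdot 11} = \frac{235 + 241684}{2079} = 241919 \cdot \frac{1}{2079} = \frac{241919}{2079}$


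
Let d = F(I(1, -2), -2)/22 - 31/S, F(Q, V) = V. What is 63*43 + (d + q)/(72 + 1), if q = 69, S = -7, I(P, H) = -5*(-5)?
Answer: 15232936/5621 ≈ 2710.0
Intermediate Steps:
I(P, H) = 25
d = 334/77 (d = -2/22 - 31/(-7) = -2*1/22 - 31*(-⅐) = -1/11 + 31/7 = 334/77 ≈ 4.3377)
63*43 + (d + q)/(72 + 1) = 63*43 + (334/77 + 69)/(72 + 1) = 2709 + (5647/77)/73 = 2709 + (5647/77)*(1/73) = 2709 + 5647/5621 = 15232936/5621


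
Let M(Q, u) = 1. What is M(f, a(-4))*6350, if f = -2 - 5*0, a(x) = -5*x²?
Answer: 6350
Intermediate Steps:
f = -2 (f = -2 + 0 = -2)
M(f, a(-4))*6350 = 1*6350 = 6350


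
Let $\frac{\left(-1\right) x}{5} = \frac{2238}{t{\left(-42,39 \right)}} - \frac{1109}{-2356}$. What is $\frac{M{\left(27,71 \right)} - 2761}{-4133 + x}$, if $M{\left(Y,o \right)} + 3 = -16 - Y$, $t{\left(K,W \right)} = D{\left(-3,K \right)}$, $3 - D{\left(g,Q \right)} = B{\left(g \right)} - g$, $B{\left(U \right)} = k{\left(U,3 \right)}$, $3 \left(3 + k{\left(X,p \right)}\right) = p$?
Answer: $\frac{944756}{3274959} \approx 0.28848$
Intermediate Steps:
$k{\left(X,p \right)} = -3 + \frac{p}{3}$
$B{\left(U \right)} = -2$ ($B{\left(U \right)} = -3 + \frac{1}{3} \cdot 3 = -3 + 1 = -2$)
$D{\left(g,Q \right)} = 5 + g$ ($D{\left(g,Q \right)} = 3 - \left(-2 - g\right) = 3 + \left(2 + g\right) = 5 + g$)
$t{\left(K,W \right)} = 2$ ($t{\left(K,W \right)} = 5 - 3 = 2$)
$M{\left(Y,o \right)} = -19 - Y$ ($M{\left(Y,o \right)} = -3 - \left(16 + Y\right) = -19 - Y$)
$x = - \frac{13187365}{2356}$ ($x = - 5 \left(\frac{2238}{2} - \frac{1109}{-2356}\right) = - 5 \left(2238 \cdot \frac{1}{2} - - \frac{1109}{2356}\right) = - 5 \left(1119 + \frac{1109}{2356}\right) = \left(-5\right) \frac{2637473}{2356} = - \frac{13187365}{2356} \approx -5597.4$)
$\frac{M{\left(27,71 \right)} - 2761}{-4133 + x} = \frac{\left(-19 - 27\right) - 2761}{-4133 - \frac{13187365}{2356}} = \frac{\left(-19 - 27\right) - 2761}{- \frac{22924713}{2356}} = \left(-46 - 2761\right) \left(- \frac{2356}{22924713}\right) = \left(-2807\right) \left(- \frac{2356}{22924713}\right) = \frac{944756}{3274959}$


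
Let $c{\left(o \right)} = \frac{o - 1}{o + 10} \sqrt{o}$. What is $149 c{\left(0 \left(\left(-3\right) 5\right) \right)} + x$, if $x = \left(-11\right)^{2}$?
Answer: $121$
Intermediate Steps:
$x = 121$
$c{\left(o \right)} = \frac{\sqrt{o} \left(-1 + o\right)}{10 + o}$ ($c{\left(o \right)} = \frac{-1 + o}{10 + o} \sqrt{o} = \frac{\sqrt{o} \left(-1 + o\right)}{10 + o}$)
$149 c{\left(0 \left(\left(-3\right) 5\right) \right)} + x = 149 \frac{\sqrt{0 \left(\left(-3\right) 5\right)} \left(-1 + 0 \left(\left(-3\right) 5\right)\right)}{10 + 0 \left(\left(-3\right) 5\right)} + 121 = 149 \frac{\sqrt{0 \left(-15\right)} \left(-1 + 0 \left(-15\right)\right)}{10 + 0 \left(-15\right)} + 121 = 149 \frac{\sqrt{0} \left(-1 + 0\right)}{10 + 0} + 121 = 149 \cdot 0 \cdot \frac{1}{10} \left(-1\right) + 121 = 149 \cdot 0 + 121 = 0 + 121 = 121$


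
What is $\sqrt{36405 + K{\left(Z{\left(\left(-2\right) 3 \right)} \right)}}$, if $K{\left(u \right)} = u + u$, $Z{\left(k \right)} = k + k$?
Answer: $\sqrt{36381} \approx 190.74$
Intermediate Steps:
$Z{\left(k \right)} = 2 k$
$K{\left(u \right)} = 2 u$
$\sqrt{36405 + K{\left(Z{\left(\left(-2\right) 3 \right)} \right)}} = \sqrt{36405 + 2 \cdot 2 \left(\left(-2\right) 3\right)} = \sqrt{36405 + 2 \cdot 2 \left(-6\right)} = \sqrt{36405 + 2 \left(-12\right)} = \sqrt{36405 - 24} = \sqrt{36381}$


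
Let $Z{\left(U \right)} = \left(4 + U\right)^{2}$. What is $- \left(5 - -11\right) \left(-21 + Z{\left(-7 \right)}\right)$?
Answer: $192$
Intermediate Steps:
$- \left(5 - -11\right) \left(-21 + Z{\left(-7 \right)}\right) = - \left(5 - -11\right) \left(-21 + \left(4 - 7\right)^{2}\right) = - \left(5 + 11\right) \left(-21 + \left(-3\right)^{2}\right) = - 16 \left(-21 + 9\right) = - 16 \left(-12\right) = \left(-1\right) \left(-192\right) = 192$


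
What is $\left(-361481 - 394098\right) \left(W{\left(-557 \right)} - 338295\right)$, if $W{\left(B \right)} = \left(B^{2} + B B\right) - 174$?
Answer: $-213095189791$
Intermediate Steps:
$W{\left(B \right)} = -174 + 2 B^{2}$ ($W{\left(B \right)} = \left(B^{2} + B^{2}\right) - 174 = 2 B^{2} - 174 = -174 + 2 B^{2}$)
$\left(-361481 - 394098\right) \left(W{\left(-557 \right)} - 338295\right) = \left(-361481 - 394098\right) \left(\left(-174 + 2 \left(-557\right)^{2}\right) - 338295\right) = - 755579 \left(\left(-174 + 2 \cdot 310249\right) - 338295\right) = - 755579 \left(\left(-174 + 620498\right) - 338295\right) = - 755579 \left(620324 - 338295\right) = \left(-755579\right) 282029 = -213095189791$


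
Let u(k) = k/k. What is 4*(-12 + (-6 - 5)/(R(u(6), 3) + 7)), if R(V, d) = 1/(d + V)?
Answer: -1568/29 ≈ -54.069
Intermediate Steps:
u(k) = 1
R(V, d) = 1/(V + d)
4*(-12 + (-6 - 5)/(R(u(6), 3) + 7)) = 4*(-12 + (-6 - 5)/(1/(1 + 3) + 7)) = 4*(-12 - 11/(1/4 + 7)) = 4*(-12 - 11/(¼ + 7)) = 4*(-12 - 11/29/4) = 4*(-12 - 11*4/29) = 4*(-12 - 44/29) = 4*(-392/29) = -1568/29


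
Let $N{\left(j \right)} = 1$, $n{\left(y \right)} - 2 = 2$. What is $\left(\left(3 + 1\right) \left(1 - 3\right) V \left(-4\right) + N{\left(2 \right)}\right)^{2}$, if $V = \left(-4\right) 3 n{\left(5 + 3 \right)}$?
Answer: $2356225$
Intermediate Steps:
$n{\left(y \right)} = 4$ ($n{\left(y \right)} = 2 + 2 = 4$)
$V = -48$ ($V = \left(-4\right) 3 \cdot 4 = \left(-12\right) 4 = -48$)
$\left(\left(3 + 1\right) \left(1 - 3\right) V \left(-4\right) + N{\left(2 \right)}\right)^{2} = \left(\left(3 + 1\right) \left(1 - 3\right) \left(-48\right) \left(-4\right) + 1\right)^{2} = \left(4 \left(-2\right) \left(-48\right) \left(-4\right) + 1\right)^{2} = \left(\left(-8\right) \left(-48\right) \left(-4\right) + 1\right)^{2} = \left(384 \left(-4\right) + 1\right)^{2} = \left(-1536 + 1\right)^{2} = \left(-1535\right)^{2} = 2356225$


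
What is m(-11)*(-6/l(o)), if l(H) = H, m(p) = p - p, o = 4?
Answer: 0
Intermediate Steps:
m(p) = 0
m(-11)*(-6/l(o)) = 0*(-6/4) = 0*(-6*¼) = 0*(-3/2) = 0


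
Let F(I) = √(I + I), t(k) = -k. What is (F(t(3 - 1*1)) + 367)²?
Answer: 134685 + 1468*I ≈ 1.3469e+5 + 1468.0*I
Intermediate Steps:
F(I) = √2*√I (F(I) = √(2*I) = √2*√I)
(F(t(3 - 1*1)) + 367)² = (√2*√(-(3 - 1*1)) + 367)² = (√2*√(-(3 - 1)) + 367)² = (√2*√(-1*2) + 367)² = (√2*√(-2) + 367)² = (√2*(I*√2) + 367)² = (2*I + 367)² = (367 + 2*I)²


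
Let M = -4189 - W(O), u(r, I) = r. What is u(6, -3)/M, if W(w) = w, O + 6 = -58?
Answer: -2/1375 ≈ -0.0014545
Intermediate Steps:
O = -64 (O = -6 - 58 = -64)
M = -4125 (M = -4189 - 1*(-64) = -4189 + 64 = -4125)
u(6, -3)/M = 6/(-4125) = 6*(-1/4125) = -2/1375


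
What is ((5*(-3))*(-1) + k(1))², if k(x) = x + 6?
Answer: 484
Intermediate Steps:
k(x) = 6 + x
((5*(-3))*(-1) + k(1))² = ((5*(-3))*(-1) + (6 + 1))² = (-15*(-1) + 7)² = (15 + 7)² = 22² = 484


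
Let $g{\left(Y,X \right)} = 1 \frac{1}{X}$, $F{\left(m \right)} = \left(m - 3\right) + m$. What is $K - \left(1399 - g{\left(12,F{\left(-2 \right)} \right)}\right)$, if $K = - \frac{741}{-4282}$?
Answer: $- \frac{41932721}{29974} \approx -1399.0$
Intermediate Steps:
$K = \frac{741}{4282}$ ($K = \left(-741\right) \left(- \frac{1}{4282}\right) = \frac{741}{4282} \approx 0.17305$)
$F{\left(m \right)} = -3 + 2 m$ ($F{\left(m \right)} = \left(-3 + m\right) + m = -3 + 2 m$)
$g{\left(Y,X \right)} = \frac{1}{X}$
$K - \left(1399 - g{\left(12,F{\left(-2 \right)} \right)}\right) = \frac{741}{4282} - \left(1399 - \frac{1}{-3 + 2 \left(-2\right)}\right) = \frac{741}{4282} - \left(1399 - \frac{1}{-3 - 4}\right) = \frac{741}{4282} - \left(1399 - \frac{1}{-7}\right) = \frac{741}{4282} - \left(1399 - - \frac{1}{7}\right) = \frac{741}{4282} - \left(1399 + \frac{1}{7}\right) = \frac{741}{4282} - \frac{9794}{7} = - \frac{41932721}{29974}$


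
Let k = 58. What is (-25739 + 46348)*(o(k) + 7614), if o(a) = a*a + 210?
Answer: 230573492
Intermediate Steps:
o(a) = 210 + a² (o(a) = a² + 210 = 210 + a²)
(-25739 + 46348)*(o(k) + 7614) = (-25739 + 46348)*((210 + 58²) + 7614) = 20609*((210 + 3364) + 7614) = 20609*(3574 + 7614) = 20609*11188 = 230573492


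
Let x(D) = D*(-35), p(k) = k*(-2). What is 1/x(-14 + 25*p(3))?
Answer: 1/5740 ≈ 0.00017422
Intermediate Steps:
p(k) = -2*k
x(D) = -35*D
1/x(-14 + 25*p(3)) = 1/(-35*(-14 + 25*(-2*3))) = 1/(-35*(-14 + 25*(-6))) = 1/(-35*(-14 - 150)) = 1/(-35*(-164)) = 1/5740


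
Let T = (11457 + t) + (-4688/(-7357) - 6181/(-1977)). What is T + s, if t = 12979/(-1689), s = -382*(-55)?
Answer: 88610314372217/2729572069 ≈ 32463.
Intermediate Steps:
s = 21010
t = -12979/1689 (t = 12979*(-1/1689) = -12979/1689 ≈ -7.6844)
T = 31262005202527/2729572069 (T = (11457 - 12979/1689) + (-4688/(-7357) - 6181/(-1977)) = 19337894/1689 + (-4688*(-1/7357) - 6181*(-1/1977)) = 19337894/1689 + (4688/7357 + 6181/1977) = 19337894/1689 + 54741793/14544789 = 31262005202527/2729572069 ≈ 11453.)
T + s = 31262005202527/2729572069 + 21010 = 88610314372217/2729572069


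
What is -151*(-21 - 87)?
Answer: 16308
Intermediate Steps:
-151*(-21 - 87) = -151*(-108) = 16308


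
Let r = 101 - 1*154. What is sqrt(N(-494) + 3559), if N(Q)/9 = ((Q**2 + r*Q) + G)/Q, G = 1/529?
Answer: I*sqrt(176085644462)/11362 ≈ 36.932*I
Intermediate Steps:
G = 1/529 ≈ 0.0018904
r = -53 (r = 101 - 154 = -53)
N(Q) = 9*(1/529 + Q**2 - 53*Q)/Q (N(Q) = 9*(((Q**2 - 53*Q) + 1/529)/Q) = 9*((1/529 + Q**2 - 53*Q)/Q) = 9*(1/529 + Q**2 - 53*Q)/Q)
sqrt(N(-494) + 3559) = sqrt((-477 + 9*(-494) + (9/529)/(-494)) + 3559) = sqrt((-477 - 4446 + (9/529)*(-1/494)) + 3559) = sqrt((-477 - 4446 - 9/261326) + 3559) = sqrt(-1286507907/261326 + 3559) = sqrt(-356448673/261326) = I*sqrt(176085644462)/11362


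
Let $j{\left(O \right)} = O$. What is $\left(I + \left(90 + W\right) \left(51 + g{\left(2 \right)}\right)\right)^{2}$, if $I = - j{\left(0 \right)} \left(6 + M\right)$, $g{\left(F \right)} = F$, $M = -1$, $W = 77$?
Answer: $78340201$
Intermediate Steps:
$I = 0$ ($I = - 0 \left(6 - 1\right) = - 0 \cdot 5 = \left(-1\right) 0 = 0$)
$\left(I + \left(90 + W\right) \left(51 + g{\left(2 \right)}\right)\right)^{2} = \left(0 + \left(90 + 77\right) \left(51 + 2\right)\right)^{2} = \left(0 + 167 \cdot 53\right)^{2} = \left(0 + 8851\right)^{2} = 8851^{2} = 78340201$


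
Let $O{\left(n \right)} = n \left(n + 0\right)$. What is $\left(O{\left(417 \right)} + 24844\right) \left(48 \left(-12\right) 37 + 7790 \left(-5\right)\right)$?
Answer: $-11976048046$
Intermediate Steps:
$O{\left(n \right)} = n^{2}$ ($O{\left(n \right)} = n n = n^{2}$)
$\left(O{\left(417 \right)} + 24844\right) \left(48 \left(-12\right) 37 + 7790 \left(-5\right)\right) = \left(417^{2} + 24844\right) \left(48 \left(-12\right) 37 + 7790 \left(-5\right)\right) = \left(173889 + 24844\right) \left(\left(-576\right) 37 - 38950\right) = 198733 \left(-21312 - 38950\right) = 198733 \left(-60262\right) = -11976048046$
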